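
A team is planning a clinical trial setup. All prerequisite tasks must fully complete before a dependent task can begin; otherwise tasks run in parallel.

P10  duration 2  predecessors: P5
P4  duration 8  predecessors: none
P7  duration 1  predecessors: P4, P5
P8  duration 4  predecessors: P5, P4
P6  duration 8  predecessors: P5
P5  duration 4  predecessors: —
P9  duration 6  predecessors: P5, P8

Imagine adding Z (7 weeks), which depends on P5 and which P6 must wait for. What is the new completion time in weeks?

19

Originally the plan takes 18 weeks.
With Z inserted, P6 now waits for max(P5, Z).
New critical path: P5→Z→P6 = 4+7+8 = 19 ⇒ 19 weeks.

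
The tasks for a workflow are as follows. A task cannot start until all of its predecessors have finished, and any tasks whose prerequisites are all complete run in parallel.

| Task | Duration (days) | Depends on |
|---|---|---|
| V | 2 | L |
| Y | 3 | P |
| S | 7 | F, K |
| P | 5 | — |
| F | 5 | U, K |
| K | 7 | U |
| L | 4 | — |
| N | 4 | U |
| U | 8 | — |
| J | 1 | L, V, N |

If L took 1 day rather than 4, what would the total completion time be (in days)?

27

As given, the longest chain is U→K→F→S = 8+7+5+7 = 27, so the finish is 27 days.
The longest path through L is only 7 days, so L has float 20.
That remains the longest chain; total 27 days.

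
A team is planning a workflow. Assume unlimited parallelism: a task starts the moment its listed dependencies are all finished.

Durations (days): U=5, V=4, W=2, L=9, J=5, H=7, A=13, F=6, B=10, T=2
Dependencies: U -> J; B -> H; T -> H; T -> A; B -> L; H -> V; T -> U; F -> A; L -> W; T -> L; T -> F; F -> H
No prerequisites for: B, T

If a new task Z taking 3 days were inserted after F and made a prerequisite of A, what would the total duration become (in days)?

Originally the job takes 21 days.
With Z inserted, A now waits for max(F, T, Z).
New critical path: T→F→Z→A = 2+6+3+13 = 24 ⇒ 24 days.

24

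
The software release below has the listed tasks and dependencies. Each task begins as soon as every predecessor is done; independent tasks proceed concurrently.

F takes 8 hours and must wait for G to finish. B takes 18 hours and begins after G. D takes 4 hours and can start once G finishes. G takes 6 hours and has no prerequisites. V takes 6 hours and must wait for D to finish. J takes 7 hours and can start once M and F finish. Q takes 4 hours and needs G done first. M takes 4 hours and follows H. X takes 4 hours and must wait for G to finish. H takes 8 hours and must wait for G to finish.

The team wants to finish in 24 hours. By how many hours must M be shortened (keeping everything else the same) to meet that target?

1

Current finish: 25 hours; target: 24.
M is on every critical path, so each hour cut from M cuts the finish by one (this holds down to a finish of 24).
Need 25 − 24 = 1 hour off M → M becomes 3 hours, finish becomes 24.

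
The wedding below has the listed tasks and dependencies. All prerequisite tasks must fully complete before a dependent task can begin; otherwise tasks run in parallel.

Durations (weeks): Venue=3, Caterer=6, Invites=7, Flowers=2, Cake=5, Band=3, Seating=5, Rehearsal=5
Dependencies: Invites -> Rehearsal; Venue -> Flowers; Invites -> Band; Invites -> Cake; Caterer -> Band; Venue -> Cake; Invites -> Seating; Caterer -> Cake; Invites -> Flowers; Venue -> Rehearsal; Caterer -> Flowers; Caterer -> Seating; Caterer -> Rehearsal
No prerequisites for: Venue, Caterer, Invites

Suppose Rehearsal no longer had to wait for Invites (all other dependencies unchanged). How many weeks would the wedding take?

12

Original critical path: Invites→Cake = 7+5 = 12 ⇒ 12 weeks.
Without Invites→Rehearsal, Rehearsal's earliest start moves from 7 to 6.
The longest chain is now Invites→Cake = 7+5 = 12, so the wedding takes 12 weeks.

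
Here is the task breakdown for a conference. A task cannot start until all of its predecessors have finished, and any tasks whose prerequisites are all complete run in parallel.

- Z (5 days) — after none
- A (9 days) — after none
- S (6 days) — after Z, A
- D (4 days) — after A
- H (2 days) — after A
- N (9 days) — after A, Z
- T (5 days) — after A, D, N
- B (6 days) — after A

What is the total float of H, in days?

12

Critical path: A→N→T = 9+9+5 = 23, so the finish is 23 days.
Longest path through H: 11 days (earliest finish 11, latest finish 23).
Slack of H = 21 − 9 = 12 days.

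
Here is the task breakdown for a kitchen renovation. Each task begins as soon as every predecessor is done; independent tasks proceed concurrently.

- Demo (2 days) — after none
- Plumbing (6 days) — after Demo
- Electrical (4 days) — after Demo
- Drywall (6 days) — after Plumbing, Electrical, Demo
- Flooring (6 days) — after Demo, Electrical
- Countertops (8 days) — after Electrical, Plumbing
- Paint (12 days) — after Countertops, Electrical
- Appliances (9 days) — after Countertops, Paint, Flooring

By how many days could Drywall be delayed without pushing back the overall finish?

Critical path: Demo→Plumbing→Countertops→Paint→Appliances = 2+6+8+12+9 = 37, so the finish is 37 days.
Longest path through Drywall: 14 days (earliest finish 14, latest finish 37).
Float = 37 − 14 = 23.

23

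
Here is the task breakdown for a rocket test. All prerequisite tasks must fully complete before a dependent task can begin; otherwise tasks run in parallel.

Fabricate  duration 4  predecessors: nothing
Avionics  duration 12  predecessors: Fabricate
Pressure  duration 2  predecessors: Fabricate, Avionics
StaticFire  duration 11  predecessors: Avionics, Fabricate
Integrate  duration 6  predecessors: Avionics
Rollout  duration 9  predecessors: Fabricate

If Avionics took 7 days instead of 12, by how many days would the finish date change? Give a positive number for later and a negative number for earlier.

-5

Critical path before the change: Fabricate→Avionics→StaticFire = 4+12+11 = 27 giving 27 days.
Since Avionics is critical, the -5 change carries straight to that chain (now 22 days).
No other chain overtakes it, so the finish is 22 days.
Change in finish: 22 − 27 = -5 days.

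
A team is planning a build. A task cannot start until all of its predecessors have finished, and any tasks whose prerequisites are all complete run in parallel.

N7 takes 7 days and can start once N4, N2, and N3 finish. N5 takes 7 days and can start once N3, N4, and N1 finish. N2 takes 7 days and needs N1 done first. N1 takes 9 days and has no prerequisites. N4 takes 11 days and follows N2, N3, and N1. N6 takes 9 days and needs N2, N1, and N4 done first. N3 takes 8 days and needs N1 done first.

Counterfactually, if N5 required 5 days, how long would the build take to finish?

Baseline: N1→N3→N4→N6 = 9+8+11+9 = 37 → 37 days.
N5 is off the critical path — its longest chain is 35 days, giving 2 of slack.
That remains the longest chain; total 37 days.

37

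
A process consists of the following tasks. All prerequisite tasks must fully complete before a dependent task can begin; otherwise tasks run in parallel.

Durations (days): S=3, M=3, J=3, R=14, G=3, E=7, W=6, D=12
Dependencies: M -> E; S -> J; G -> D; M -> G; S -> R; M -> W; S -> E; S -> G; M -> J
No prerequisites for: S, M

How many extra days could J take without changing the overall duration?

Critical path: S→G→D = 3+3+12 = 18, so the finish is 18 days.
J finishes as early as 6 and must finish by 18.
Float = 18 − 6 = 12.

12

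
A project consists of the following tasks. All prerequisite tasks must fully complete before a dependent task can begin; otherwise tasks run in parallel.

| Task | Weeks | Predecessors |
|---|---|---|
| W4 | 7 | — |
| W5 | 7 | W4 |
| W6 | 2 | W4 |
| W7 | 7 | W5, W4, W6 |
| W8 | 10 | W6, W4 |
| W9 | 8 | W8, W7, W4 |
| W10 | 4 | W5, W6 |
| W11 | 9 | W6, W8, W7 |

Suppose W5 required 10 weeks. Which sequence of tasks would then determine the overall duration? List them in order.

W4, W5, W7, W11

As given, the longest chain is W4→W5→W7→W11 = 7+7+7+9 = 30, so the finish is 30 weeks.
Since W5 is critical, the +3 change carries straight to that chain (now 33 weeks).
That remains the longest chain; total 33 weeks.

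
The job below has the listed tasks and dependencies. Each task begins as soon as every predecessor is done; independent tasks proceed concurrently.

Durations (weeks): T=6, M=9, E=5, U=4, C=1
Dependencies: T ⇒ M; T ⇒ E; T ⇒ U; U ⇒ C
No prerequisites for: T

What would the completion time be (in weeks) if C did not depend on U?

With the dependency in place, T→M = 6+9 = 15 sets the finish at 15 weeks.
Without U→C, C's earliest start moves from 10 to 0.
The longest chain is now T→M = 6+9 = 15, so the job takes 15 weeks.

15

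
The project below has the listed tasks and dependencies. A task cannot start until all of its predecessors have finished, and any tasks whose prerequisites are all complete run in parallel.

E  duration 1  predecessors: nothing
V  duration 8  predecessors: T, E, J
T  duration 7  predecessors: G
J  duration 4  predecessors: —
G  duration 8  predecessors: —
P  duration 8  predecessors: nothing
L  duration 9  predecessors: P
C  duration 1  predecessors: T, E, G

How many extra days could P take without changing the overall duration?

6

The longest chain is G→T→V = 8+7+8 = 23; overall finish 23 days.
The longest chain containing P totals 17 days.
Slack of P = 6 − 0 = 6 days.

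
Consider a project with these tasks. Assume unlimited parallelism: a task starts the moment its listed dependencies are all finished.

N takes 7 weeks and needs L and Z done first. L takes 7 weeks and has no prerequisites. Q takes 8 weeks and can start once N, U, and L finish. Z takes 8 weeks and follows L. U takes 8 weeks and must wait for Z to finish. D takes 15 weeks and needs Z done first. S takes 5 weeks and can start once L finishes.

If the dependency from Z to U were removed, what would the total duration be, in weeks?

30

Original critical path: L→Z→U→Q = 7+8+8+8 = 31 ⇒ 31 weeks.
Without Z→U, U's earliest start moves from 15 to 0.
The longest chain is now L→Z→N→Q = 7+8+7+8 = 30, so the job takes 30 weeks.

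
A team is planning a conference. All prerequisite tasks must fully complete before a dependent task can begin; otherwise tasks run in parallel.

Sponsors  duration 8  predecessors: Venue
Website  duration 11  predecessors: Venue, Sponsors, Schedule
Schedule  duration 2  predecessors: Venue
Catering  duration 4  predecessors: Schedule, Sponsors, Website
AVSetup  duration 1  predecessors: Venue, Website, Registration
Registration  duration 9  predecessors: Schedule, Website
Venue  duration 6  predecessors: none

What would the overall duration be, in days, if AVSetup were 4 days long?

Critical path before the change: Venue→Sponsors→Website→Registration→AVSetup = 6+8+11+9+1 = 35 giving 35 days.
Since AVSetup is critical, the +3 change carries straight to that chain (now 38 days).
No other chain overtakes it, so the finish is 38 days.

38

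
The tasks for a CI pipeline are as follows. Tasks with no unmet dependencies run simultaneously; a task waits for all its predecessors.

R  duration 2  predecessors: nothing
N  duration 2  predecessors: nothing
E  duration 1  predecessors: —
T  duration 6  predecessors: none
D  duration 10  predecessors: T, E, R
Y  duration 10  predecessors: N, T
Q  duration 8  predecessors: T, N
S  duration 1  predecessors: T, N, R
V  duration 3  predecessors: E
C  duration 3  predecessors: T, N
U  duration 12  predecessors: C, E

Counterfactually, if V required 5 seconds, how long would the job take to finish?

Critical path before the change: T→C→U = 6+3+12 = 21 giving 21 seconds.
The longest path through V is only 4 seconds, so V has float 17.
The critical path is still T→C→U; finish is now 21 seconds.

21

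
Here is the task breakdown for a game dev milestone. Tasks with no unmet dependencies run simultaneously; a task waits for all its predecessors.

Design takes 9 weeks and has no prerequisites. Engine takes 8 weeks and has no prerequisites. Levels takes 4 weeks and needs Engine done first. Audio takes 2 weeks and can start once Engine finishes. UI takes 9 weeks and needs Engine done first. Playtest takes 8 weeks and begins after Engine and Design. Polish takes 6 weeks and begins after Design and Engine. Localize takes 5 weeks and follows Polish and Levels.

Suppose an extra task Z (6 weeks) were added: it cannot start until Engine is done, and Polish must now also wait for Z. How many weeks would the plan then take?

Originally the plan takes 20 weeks.
With Z inserted, Polish now waits for max(Design, Engine, Z).
New critical path: Engine→Z→Polish→Localize = 8+6+6+5 = 25 ⇒ 25 weeks.

25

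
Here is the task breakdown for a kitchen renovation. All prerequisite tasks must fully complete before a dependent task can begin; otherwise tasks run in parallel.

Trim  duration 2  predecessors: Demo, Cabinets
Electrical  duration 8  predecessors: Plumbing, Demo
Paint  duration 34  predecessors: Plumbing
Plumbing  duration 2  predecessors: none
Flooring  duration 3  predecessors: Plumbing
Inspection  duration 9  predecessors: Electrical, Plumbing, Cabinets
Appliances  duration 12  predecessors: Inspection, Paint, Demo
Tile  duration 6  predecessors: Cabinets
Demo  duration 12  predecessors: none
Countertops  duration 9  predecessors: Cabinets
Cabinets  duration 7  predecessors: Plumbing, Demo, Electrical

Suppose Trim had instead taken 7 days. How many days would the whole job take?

Actual critical path: Demo→Electrical→Cabinets→Inspection→Appliances = 12+8+7+9+12 = 48 ⇒ 48 days.
Trim is off the critical path — its longest chain is 29 days, giving 19 of slack.
That remains the longest chain; total 48 days.

48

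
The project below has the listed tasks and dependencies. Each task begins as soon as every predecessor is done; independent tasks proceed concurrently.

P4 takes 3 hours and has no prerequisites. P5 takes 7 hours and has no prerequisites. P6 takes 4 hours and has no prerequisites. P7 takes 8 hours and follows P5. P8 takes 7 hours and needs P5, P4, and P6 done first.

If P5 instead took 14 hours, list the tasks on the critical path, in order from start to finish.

P5, P7

As given, the longest chain is P5→P7 = 7+8 = 15, so the finish is 15 hours.
P5 is on the critical path; changing it to 14 makes that path 22 hours.
The critical path is still P5→P7; finish is now 22 hours.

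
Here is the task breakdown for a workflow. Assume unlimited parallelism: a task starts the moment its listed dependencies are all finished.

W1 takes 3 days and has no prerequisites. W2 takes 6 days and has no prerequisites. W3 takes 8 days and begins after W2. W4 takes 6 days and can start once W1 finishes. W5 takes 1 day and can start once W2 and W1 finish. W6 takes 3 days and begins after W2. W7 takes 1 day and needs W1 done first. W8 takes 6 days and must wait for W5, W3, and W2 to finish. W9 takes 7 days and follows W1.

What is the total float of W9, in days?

Critical path: W2→W3→W8 = 6+8+6 = 20, so the finish is 20 days.
W9 finishes as early as 10 and must finish by 20.
Float = 20 − 10 = 10.

10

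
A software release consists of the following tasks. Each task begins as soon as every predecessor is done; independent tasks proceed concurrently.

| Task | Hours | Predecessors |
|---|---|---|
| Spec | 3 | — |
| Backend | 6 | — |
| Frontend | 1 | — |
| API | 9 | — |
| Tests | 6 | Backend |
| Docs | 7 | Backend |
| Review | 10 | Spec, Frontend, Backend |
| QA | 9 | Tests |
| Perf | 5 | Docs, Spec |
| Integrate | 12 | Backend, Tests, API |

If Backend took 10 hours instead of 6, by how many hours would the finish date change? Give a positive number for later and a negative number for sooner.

Actual critical path: Backend→Tests→Integrate = 6+6+12 = 24 ⇒ 24 hours.
Since Backend is critical, the +4 change carries straight to that chain (now 28 hours).
That remains the longest chain; total 28 hours.
Change in finish: 28 − 24 = +4 hours.

4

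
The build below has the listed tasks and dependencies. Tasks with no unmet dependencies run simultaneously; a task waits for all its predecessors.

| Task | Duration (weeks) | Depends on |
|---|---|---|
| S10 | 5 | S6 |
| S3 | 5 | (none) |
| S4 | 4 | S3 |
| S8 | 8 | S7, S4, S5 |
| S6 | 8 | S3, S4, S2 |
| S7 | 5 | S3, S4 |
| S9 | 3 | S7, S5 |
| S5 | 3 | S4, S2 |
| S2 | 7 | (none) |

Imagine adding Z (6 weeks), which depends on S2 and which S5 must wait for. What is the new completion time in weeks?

Originally the project takes 22 weeks.
With Z inserted, S5 now waits for max(S4, S2, Z).
New critical path: S2→Z→S5→S8 = 7+6+3+8 = 24 ⇒ 24 weeks.

24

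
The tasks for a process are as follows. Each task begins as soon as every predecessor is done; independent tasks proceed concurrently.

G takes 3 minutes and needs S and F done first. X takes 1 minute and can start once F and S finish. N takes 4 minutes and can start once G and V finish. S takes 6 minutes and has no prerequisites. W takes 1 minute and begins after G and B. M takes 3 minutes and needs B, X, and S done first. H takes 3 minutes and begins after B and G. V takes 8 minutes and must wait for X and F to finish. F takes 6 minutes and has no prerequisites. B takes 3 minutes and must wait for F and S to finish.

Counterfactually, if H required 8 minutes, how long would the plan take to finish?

19

Baseline: S→X→V→N = 6+1+8+4 = 19 → 19 minutes.
The longest path through H is only 12 minutes, so H has float 7.
The critical path is still S→X→V→N; finish is now 19 minutes.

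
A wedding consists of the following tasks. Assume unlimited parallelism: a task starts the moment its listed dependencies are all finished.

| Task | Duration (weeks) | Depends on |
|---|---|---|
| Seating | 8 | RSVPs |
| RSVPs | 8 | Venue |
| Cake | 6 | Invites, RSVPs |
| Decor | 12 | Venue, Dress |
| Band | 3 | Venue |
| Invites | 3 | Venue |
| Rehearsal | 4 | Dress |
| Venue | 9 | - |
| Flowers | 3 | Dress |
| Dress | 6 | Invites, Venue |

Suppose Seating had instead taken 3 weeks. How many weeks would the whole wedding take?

Critical path before the change: Venue→Invites→Dress→Decor = 9+3+6+12 = 30 giving 30 weeks.
The longest path through Seating is only 25 weeks, so Seating has float 5.
The critical path is still Venue→Invites→Dress→Decor; finish is now 30 weeks.

30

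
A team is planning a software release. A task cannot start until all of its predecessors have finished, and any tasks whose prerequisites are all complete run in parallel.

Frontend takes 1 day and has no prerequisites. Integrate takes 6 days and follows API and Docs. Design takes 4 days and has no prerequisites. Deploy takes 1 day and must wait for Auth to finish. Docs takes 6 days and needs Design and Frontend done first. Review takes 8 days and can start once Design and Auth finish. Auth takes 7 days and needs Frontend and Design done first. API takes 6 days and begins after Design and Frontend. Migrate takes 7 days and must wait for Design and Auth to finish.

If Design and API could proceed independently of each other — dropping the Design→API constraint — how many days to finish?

19

Original critical path: Design→Auth→Review = 4+7+8 = 19 ⇒ 19 days.
Without Design→API, API's earliest start moves from 4 to 1.
The longest chain is now Design→Auth→Review = 4+7+8 = 19, so the plan takes 19 days.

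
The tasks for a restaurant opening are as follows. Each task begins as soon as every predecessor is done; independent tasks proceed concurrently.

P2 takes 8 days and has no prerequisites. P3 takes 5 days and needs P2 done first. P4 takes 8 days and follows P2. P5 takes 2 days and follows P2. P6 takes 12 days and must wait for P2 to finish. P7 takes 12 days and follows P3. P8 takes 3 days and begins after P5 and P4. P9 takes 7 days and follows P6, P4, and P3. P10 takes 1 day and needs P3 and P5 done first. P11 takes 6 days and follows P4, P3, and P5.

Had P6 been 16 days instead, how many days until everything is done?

The binding path is P2→P6→P9 = 8+12+7 = 27; finish at 27 days.
P6 is on the critical path; changing it to 16 makes that path 31 days.
No other chain overtakes it, so the finish is 31 days.

31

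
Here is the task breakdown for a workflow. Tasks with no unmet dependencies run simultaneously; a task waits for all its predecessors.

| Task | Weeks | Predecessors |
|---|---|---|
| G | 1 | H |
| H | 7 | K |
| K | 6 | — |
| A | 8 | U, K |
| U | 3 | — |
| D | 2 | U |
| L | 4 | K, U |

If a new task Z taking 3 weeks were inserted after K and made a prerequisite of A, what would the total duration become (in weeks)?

Originally the schedule takes 14 weeks.
With Z inserted, A now waits for max(U, K, Z).
New critical path: K→Z→A = 6+3+8 = 17 ⇒ 17 weeks.

17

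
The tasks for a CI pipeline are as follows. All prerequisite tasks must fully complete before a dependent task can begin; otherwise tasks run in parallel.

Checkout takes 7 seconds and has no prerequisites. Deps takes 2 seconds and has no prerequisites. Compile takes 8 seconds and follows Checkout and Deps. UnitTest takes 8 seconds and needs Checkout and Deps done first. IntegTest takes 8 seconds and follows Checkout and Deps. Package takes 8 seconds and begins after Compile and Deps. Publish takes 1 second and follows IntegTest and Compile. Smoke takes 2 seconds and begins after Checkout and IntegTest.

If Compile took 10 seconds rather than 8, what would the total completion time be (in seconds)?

The binding path is Checkout→Compile→Package = 7+8+8 = 23; finish at 23 seconds.
Compile lies on that path, so at 10 seconds the path becomes 25 seconds.
No other chain overtakes it, so the finish is 25 seconds.

25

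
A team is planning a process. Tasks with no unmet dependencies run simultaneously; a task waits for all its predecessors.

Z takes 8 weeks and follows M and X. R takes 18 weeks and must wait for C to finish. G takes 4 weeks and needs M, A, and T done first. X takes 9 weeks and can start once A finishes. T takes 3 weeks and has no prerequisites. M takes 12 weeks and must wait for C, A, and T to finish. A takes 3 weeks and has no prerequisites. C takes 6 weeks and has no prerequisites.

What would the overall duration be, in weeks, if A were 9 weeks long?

29

Actual critical path: C→M→Z = 6+12+8 = 26 ⇒ 26 weeks.
A has 3 weeks of float (longest path through it is 23).
The binding chain switches to A→M→Z = 9+12+8 = 29; finish 29 weeks.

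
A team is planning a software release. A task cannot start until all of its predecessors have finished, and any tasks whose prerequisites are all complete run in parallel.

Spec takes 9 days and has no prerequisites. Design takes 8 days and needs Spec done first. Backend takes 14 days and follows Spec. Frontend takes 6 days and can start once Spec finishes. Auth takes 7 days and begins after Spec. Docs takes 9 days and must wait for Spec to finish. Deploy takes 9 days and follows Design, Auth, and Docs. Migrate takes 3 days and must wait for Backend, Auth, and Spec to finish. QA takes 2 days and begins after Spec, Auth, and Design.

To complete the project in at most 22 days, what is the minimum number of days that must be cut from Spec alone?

5

Current finish: 27 days; target: 22.
Spec is on every critical path, so each day cut from Spec cuts the finish by one (this holds down to a finish of 19).
Need 27 − 22 = 5 days off Spec → Spec becomes 4 days, finish becomes 22.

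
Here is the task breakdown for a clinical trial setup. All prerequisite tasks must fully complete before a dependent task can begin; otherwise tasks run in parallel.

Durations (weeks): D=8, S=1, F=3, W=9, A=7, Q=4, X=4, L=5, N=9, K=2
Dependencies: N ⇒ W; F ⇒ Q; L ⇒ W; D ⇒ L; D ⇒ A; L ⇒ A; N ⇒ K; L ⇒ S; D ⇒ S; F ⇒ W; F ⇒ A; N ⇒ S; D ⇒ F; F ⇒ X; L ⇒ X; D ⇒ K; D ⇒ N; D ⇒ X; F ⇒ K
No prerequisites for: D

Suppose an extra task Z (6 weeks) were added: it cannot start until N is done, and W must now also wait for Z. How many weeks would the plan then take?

Originally the plan takes 26 weeks.
With Z inserted, W now waits for max(N, L, F, Z).
New critical path: D→N→Z→W = 8+9+6+9 = 32 ⇒ 32 weeks.

32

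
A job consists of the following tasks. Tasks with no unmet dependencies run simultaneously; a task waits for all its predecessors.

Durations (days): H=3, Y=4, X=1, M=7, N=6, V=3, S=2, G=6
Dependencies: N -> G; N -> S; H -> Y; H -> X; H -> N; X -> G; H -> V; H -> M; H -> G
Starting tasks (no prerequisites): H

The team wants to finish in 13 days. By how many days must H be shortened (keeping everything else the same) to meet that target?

2

Current finish: 15 days; target: 13.
H is on every critical path, so each day cut from H cuts the finish by one (this holds down to a finish of 13).
Need 15 − 13 = 2 days off H → H becomes 1 day, finish becomes 13.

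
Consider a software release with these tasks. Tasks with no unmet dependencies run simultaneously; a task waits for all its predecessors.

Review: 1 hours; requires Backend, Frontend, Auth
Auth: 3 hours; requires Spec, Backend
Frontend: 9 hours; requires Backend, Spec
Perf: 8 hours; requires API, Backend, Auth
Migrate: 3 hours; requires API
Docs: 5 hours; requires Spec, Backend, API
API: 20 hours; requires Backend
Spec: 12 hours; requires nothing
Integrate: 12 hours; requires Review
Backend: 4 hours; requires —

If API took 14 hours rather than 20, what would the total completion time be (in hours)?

34

The binding path is Spec→Frontend→Review→Integrate = 12+9+1+12 = 34; finish at 34 hours.
API has 2 hours of float (longest path through it is 32).
The critical path is still Spec→Frontend→Review→Integrate; finish is now 34 hours.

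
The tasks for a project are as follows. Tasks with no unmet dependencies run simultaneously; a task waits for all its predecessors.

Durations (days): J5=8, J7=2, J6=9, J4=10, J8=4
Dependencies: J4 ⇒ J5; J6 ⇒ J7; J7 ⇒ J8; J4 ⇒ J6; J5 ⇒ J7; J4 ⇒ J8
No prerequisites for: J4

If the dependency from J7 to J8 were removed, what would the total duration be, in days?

Before: longest chain J4→J6→J7→J8 = 10+9+2+4 = 25, finish 25.
Without J7→J8, J8's earliest start moves from 21 to 10.
After: J4→J6→J7 = 10+9+2 = 21 → 21 days.

21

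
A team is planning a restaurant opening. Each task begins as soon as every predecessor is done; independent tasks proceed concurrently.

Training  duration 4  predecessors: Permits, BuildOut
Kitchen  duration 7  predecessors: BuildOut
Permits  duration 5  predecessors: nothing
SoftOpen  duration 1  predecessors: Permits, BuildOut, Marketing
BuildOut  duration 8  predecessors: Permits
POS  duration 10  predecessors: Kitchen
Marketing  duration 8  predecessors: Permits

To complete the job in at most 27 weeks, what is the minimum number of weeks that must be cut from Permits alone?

Current finish: 30 weeks; target: 27.
Permits is on every critical path, so each week cut from Permits cuts the finish by one (this holds down to a finish of 26).
Need 30 − 27 = 3 weeks off Permits → Permits becomes 2 weeks, finish becomes 27.

3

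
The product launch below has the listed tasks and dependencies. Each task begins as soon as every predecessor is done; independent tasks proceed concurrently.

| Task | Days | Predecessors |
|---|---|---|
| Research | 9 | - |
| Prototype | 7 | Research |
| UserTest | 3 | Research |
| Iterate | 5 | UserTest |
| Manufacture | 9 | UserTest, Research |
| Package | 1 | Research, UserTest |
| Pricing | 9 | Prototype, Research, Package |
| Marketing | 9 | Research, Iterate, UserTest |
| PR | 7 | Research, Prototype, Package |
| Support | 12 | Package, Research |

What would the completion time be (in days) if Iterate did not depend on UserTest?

25

With the dependency in place, Research→UserTest→Iterate→Marketing = 9+3+5+9 = 26 sets the finish at 26 days.
Without UserTest→Iterate, Iterate's earliest start moves from 12 to 0.
The longest chain is now Research→Prototype→Pricing = 9+7+9 = 25, so the product launch takes 25 days.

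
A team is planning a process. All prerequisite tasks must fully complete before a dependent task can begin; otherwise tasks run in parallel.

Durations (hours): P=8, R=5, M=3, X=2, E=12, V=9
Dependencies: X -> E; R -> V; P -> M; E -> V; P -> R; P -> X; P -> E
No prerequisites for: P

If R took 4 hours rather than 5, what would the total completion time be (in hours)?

Actual critical path: P→X→E→V = 8+2+12+9 = 31 ⇒ 31 hours.
The longest path through R is only 22 hours, so R has float 9.
The critical path is still P→X→E→V; finish is now 31 hours.

31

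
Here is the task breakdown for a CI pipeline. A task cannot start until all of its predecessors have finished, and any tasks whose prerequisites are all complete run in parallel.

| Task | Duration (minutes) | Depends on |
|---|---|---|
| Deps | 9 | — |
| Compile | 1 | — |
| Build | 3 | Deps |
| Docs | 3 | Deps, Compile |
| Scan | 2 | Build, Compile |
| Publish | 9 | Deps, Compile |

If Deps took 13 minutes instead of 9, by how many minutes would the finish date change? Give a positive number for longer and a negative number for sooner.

Baseline: Deps→Publish = 9+9 = 18 → 18 minutes.
Since Deps is critical, the +4 change carries straight to that chain (now 22 minutes).
The critical path is still Deps→Publish; finish is now 22 minutes.
Change in finish: 22 − 18 = +4 minutes.

4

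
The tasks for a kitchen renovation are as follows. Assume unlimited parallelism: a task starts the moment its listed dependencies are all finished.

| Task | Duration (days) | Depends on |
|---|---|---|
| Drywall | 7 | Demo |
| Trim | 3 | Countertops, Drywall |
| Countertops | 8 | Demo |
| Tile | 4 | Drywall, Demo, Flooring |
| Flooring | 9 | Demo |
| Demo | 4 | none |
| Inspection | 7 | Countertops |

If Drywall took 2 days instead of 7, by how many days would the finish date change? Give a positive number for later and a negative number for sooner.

0

As given, the longest chain is Demo→Countertops→Inspection = 4+8+7 = 19, so the finish is 19 days.
Drywall has 4 days of float (longest path through it is 15).
The critical path is still Demo→Countertops→Inspection; finish is now 19 days.
Change in finish: 19 − 19 = +0 days.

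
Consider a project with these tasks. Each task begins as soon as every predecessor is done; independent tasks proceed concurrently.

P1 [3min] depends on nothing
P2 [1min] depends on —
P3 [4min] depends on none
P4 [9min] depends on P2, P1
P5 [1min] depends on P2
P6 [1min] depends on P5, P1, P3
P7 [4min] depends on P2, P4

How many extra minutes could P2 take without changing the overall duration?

P1→P4→P7 = 3+9+4 = 16 sets the makespan at 16 minutes.
The longest chain containing P2 totals 14 minutes.
Float = 16 − 14 = 2.

2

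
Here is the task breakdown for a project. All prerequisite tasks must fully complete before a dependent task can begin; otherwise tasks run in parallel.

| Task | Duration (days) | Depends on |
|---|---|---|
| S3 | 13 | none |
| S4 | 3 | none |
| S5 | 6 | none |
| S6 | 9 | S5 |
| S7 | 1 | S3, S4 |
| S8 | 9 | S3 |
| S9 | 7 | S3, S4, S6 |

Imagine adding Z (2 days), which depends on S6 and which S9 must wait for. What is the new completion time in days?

24

Originally the job takes 22 days.
With Z inserted, S9 now waits for max(S3, S4, S6, Z).
New critical path: S5→S6→Z→S9 = 6+9+2+7 = 24 ⇒ 24 days.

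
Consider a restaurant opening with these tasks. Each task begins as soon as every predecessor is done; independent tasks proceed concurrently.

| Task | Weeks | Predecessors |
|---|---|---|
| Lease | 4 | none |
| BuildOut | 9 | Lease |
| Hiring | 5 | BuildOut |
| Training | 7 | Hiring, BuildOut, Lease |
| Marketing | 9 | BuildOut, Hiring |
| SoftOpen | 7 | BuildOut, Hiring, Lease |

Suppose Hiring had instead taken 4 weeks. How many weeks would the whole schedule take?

Critical path before the change: Lease→BuildOut→Hiring→Marketing = 4+9+5+9 = 27 giving 27 weeks.
Hiring is on the critical path; changing it to 4 makes that path 26 weeks.
No other chain overtakes it, so the finish is 26 weeks.

26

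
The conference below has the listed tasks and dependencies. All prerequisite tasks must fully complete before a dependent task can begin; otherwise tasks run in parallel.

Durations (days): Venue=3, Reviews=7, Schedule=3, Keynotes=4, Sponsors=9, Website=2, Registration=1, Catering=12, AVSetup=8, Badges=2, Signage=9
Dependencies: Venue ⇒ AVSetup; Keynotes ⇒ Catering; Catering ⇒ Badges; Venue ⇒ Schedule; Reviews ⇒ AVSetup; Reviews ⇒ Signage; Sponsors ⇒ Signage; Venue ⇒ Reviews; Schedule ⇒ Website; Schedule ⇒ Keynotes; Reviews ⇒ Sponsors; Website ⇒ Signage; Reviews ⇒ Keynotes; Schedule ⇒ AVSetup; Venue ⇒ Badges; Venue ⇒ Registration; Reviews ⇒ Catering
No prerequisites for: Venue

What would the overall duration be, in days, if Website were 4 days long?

The binding path is Venue→Reviews→Keynotes→Catering→Badges = 3+7+4+12+2 = 28; finish at 28 days.
The longest path through Website is only 17 days, so Website has float 11.
No other chain overtakes it, so the finish is 28 days.

28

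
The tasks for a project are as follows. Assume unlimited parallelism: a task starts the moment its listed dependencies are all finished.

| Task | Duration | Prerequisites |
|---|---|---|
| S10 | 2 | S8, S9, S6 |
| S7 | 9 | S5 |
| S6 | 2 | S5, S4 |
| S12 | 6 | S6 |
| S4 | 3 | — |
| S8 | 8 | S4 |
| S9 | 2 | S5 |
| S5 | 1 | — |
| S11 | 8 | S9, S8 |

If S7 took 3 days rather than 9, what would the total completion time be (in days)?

19

Baseline: S4→S8→S11 = 3+8+8 = 19 → 19 days.
The longest path through S7 is only 10 days, so S7 has float 9.
That remains the longest chain; total 19 days.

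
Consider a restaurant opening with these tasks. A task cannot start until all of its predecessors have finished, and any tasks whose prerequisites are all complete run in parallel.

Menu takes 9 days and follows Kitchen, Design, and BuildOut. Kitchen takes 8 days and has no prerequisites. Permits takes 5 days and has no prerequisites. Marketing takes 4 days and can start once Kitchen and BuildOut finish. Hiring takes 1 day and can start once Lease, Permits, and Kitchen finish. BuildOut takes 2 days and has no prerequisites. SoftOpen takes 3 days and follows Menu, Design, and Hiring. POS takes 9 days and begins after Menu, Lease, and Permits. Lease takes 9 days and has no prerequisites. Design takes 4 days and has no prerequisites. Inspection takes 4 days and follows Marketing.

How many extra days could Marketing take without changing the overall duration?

10

Kitchen→Menu→POS = 8+9+9 = 26 sets the makespan at 26 days.
Longest path through Marketing: 16 days (earliest finish 12, latest finish 22).
So Marketing can slip 22 − 12 = 10 days.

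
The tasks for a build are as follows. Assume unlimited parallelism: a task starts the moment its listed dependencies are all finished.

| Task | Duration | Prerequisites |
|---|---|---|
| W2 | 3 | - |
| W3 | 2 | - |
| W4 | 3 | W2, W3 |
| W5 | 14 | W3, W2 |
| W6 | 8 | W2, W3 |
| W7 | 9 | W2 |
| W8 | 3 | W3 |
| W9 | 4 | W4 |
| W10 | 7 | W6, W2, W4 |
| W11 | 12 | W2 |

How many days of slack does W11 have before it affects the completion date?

3

The longest chain is W2→W6→W10 = 3+8+7 = 18; overall finish 18 days.
The longest chain containing W11 totals 15 days.
Slack of W11 = 6 − 3 = 3 days.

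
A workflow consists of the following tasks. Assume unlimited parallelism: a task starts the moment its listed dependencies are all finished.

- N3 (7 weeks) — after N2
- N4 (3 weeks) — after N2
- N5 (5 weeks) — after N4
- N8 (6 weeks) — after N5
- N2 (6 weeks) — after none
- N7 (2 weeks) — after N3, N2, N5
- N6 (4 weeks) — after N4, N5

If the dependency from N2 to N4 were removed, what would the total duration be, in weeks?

Before: longest chain N2→N4→N5→N8 = 6+3+5+6 = 20, finish 20.
Without N2→N4, N4's earliest start moves from 6 to 0.
The longest chain is now N2→N3→N7 = 6+7+2 = 15, so the plan takes 15 weeks.

15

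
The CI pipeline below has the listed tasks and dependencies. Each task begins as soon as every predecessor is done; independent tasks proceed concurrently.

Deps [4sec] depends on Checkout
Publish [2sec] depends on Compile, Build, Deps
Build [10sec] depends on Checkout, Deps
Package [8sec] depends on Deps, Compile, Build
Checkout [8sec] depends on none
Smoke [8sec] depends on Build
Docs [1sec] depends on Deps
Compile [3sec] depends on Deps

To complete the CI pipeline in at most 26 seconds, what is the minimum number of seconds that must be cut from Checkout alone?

4

Current finish: 30 seconds; target: 26.
Checkout is on every critical path, so each second cut from Checkout cuts the finish by one (this holds down to a finish of 23).
Need 30 − 26 = 4 seconds off Checkout → Checkout becomes 4 seconds, finish becomes 26.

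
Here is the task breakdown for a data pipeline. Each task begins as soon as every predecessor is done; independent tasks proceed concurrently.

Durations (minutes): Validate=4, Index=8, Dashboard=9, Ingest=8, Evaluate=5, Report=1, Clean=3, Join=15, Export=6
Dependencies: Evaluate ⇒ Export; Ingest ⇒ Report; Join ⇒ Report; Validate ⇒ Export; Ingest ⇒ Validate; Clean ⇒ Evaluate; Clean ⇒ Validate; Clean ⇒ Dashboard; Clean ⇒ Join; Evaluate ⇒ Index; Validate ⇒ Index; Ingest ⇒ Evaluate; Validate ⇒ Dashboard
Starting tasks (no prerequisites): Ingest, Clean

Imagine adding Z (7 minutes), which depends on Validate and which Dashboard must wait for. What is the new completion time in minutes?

28

Originally the data pipeline takes 21 minutes.
With Z inserted, Dashboard now waits for max(Clean, Validate, Z).
New critical path: Ingest→Validate→Z→Dashboard = 8+4+7+9 = 28 ⇒ 28 minutes.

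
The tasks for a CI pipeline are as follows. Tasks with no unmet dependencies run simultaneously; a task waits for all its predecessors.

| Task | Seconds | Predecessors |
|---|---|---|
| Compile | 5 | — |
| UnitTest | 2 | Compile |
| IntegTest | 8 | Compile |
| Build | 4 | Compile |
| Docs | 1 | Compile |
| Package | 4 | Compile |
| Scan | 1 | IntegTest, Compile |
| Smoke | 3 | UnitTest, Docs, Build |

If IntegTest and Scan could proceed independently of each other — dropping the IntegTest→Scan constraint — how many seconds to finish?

13

Original critical path: Compile→IntegTest→Scan = 5+8+1 = 14 ⇒ 14 seconds.
Without IntegTest→Scan, Scan's earliest start moves from 13 to 5.
After: Compile→IntegTest = 5+8 = 13 → 13 seconds.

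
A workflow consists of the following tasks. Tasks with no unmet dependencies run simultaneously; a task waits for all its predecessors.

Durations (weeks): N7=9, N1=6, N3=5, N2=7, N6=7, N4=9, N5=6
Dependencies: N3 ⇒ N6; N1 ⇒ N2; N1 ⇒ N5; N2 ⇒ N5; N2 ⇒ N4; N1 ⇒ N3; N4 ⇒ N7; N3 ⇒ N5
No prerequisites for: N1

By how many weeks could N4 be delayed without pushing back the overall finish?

The longest chain is N1→N2→N4→N7 = 6+7+9+9 = 31; overall finish 31 weeks.
Longest path through N4: 31 weeks (earliest finish 22, latest finish 22).
Float = 31 − 31 = 0.

0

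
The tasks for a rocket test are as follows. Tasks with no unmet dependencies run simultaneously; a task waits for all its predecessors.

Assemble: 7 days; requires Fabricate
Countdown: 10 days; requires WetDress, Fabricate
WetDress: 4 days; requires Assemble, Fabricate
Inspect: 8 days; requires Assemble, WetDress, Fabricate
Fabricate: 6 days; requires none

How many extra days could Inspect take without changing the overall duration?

Critical path: Fabricate→Assemble→WetDress→Countdown = 6+7+4+10 = 27, so the finish is 27 days.
The longest chain containing Inspect totals 25 days.
Slack of Inspect = 19 − 17 = 2 days.

2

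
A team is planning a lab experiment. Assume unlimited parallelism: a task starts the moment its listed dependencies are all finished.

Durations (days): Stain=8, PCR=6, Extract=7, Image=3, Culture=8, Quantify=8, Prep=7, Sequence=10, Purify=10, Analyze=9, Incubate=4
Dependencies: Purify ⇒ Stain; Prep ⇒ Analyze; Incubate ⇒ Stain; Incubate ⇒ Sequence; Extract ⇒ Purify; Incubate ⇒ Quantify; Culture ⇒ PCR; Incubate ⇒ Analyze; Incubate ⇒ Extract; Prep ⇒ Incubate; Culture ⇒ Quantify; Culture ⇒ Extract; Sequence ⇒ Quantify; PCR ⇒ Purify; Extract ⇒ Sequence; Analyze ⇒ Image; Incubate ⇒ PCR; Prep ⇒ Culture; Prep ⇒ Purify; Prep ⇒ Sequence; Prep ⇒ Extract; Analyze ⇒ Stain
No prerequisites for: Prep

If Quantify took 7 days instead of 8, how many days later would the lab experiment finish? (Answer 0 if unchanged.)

The binding path is Prep→Culture→Extract→Sequence→Quantify = 7+8+7+10+8 = 40; finish at 40 days.
Quantify is on the critical path; changing it to 7 makes that path 39 days.
Now Prep→Culture→Extract→Purify→Stain = 7+8+7+10+8 = 40 is longest, so the finish becomes 40 days.
Change in finish: 40 − 40 = +0 days.

0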